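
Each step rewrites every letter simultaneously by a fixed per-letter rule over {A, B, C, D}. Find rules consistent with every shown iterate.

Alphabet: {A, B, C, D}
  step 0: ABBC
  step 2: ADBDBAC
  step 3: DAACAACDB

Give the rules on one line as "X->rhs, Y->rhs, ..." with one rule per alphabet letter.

  step 2 ⇒ step 3: ADBDBAC ⇒ D·A·AC·A·AC·D·B
    A ↦ D
    B ↦ AC
    C ↦ B
    D ↦ A

A->D, B->AC, C->B, D->A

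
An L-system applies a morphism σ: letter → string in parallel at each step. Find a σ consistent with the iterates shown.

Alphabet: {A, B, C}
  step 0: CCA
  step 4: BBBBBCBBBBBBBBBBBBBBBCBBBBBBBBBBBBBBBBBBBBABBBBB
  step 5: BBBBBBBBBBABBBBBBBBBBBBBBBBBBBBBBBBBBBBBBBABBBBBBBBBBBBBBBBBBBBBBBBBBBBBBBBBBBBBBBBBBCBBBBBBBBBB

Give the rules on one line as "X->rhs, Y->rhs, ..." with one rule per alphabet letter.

  step 4 ⇒ step 5: BBBBBCBBBBBBBBBBBBBBBCBBBBBBBBBBBBBBBBBBBBABBBBB ⇒ BB·BB·BB·BB·BB·AB·BB·BB·BB·BB·BB·BB·BB·BB·BB·BB·BB·BB·BB·BB·BB·AB·BB·BB·BB·BB·BB·BB·BB·BB·BB·BB·BB·BB·BB·BB·BB·BB·BB·BB·BB·BB·BC·BB·BB·BB·BB·BB
    A ↦ BC
    B ↦ BB
    C ↦ AB

A->BC, B->BB, C->AB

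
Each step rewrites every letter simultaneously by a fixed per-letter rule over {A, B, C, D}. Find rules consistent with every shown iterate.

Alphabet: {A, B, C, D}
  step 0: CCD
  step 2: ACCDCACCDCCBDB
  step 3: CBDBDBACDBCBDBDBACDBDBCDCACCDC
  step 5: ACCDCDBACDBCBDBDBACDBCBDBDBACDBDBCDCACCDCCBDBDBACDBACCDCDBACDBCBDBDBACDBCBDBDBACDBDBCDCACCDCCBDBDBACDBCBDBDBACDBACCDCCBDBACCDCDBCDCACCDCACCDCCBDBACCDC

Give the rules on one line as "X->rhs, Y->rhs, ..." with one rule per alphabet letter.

  step 2 ⇒ step 3: ACCDCACCDCCBDB ⇒ CB·DB·DB·AC·DB·CB·DB·DB·AC·DB·DB·CDC·AC·CDC
    A ↦ CB
    B ↦ CDC
    C ↦ DB
    D ↦ AC

A->CB, B->CDC, C->DB, D->AC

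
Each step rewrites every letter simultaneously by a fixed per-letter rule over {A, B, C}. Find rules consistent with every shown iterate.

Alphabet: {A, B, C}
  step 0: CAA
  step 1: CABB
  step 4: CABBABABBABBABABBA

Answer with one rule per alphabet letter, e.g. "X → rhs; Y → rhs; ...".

  step 0 ⇒ step 1: CAA ⇒ CA·B·B
    A ↦ B
    C ↦ CA
    B ↦ BA  (constrained at step 1)

A->B, B->BA, C->CA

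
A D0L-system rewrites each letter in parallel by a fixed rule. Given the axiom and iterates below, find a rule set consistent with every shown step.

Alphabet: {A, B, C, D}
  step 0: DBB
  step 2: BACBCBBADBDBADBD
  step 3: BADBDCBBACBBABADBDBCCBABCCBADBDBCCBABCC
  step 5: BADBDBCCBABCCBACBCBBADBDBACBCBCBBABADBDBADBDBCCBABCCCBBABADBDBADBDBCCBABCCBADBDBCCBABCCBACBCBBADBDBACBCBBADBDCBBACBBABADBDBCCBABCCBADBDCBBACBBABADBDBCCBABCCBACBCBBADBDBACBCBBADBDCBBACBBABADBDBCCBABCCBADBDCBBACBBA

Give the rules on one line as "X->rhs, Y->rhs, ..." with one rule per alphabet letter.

A->DBD, B->BA, C->CB, D->BCC

  step 2 ⇒ step 3: BACBCBBADBDBADBD ⇒ BA·DBD·CB·BA·CB·BA·BA·DBD·BCC·BA·BCC·BA·DBD·BCC·BA·BCC
    A ↦ DBD
    B ↦ BA
    C ↦ CB
    D ↦ BCC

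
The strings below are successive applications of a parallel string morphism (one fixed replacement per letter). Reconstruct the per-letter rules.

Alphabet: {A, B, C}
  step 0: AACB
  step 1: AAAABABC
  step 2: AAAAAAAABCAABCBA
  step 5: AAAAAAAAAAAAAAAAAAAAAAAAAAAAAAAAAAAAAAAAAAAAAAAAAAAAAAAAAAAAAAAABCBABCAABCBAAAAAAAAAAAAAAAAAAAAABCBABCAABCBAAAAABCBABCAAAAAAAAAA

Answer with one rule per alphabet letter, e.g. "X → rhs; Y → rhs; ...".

  step 1 ⇒ step 2: AAAABABC ⇒ AA·AA·AA·AA·BC·AA·BC·BA
    A ↦ AA
    B ↦ BC
    C ↦ BA

A->AA, B->BC, C->BA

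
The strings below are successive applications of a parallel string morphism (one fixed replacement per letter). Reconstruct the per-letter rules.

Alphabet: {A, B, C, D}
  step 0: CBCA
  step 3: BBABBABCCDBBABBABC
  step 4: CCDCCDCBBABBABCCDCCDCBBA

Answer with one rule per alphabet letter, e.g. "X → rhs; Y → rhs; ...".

  step 3 ⇒ step 4: BBABBABCCDBBABBABC ⇒ C·C·D·C·C·D·C·BBA·BBA·B·C·C·D·C·C·D·C·BBA
    A ↦ D
    B ↦ C
    C ↦ BBA
    D ↦ B

A->D, B->C, C->BBA, D->B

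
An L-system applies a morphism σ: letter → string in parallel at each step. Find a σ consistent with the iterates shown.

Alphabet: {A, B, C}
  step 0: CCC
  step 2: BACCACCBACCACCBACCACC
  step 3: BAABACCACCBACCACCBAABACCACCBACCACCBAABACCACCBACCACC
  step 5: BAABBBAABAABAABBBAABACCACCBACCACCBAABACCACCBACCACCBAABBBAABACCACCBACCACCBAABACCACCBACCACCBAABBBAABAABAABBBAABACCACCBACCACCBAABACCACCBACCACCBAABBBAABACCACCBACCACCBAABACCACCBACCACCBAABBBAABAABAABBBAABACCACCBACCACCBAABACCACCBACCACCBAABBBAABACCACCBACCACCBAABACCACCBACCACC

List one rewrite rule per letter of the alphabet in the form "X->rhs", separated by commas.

  step 2 ⇒ step 3: BACCACCBACCACCBACCACC ⇒ BAA·B·ACC·ACC·B·ACC·ACC·BAA·B·ACC·ACC·B·ACC·ACC·BAA·B·ACC·ACC·B·ACC·ACC
    A ↦ B
    B ↦ BAA
    C ↦ ACC

A->B, B->BAA, C->ACC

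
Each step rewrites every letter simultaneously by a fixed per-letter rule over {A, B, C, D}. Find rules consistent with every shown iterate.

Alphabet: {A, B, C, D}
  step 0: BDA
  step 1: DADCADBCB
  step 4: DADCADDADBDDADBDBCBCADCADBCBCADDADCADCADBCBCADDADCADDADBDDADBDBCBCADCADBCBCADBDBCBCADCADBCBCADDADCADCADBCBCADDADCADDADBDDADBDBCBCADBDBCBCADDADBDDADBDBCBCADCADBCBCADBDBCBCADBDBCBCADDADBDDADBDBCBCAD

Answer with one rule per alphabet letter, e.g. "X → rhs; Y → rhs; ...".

  step 0 ⇒ step 1: BDA ⇒ DAD·CAD·BCB
    A ↦ BCB
    B ↦ DAD
    D ↦ CAD
    C ↦ BD  (constrained at step 1)

A->BCB, B->DAD, C->BD, D->CAD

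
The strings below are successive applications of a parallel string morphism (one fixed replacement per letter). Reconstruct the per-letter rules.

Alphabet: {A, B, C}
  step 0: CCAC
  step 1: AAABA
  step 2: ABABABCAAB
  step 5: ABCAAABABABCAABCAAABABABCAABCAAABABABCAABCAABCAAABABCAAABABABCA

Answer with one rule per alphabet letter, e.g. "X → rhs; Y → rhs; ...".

A->AB, B->CA, C->A

  step 1 ⇒ step 2: AAABA ⇒ AB·AB·AB·CA·AB
    A ↦ AB
    B ↦ CA
  step 0 ⇒ step 1: CCAC ⇒ A·A·AB·A
    C ↦ A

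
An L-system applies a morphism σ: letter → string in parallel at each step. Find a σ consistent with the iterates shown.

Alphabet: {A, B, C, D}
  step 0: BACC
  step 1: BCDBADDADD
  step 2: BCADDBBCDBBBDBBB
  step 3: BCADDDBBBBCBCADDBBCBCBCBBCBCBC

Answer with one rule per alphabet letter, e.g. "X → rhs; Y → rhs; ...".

  step 2 ⇒ step 3: BCADDBBCDBBBDBBB ⇒ BC·ADD·DB·B·B·BC·BC·ADD·B·BC·BC·BC·B·BC·BC·BC
    A ↦ DB
    B ↦ BC
    C ↦ ADD
    D ↦ B

A->DB, B->BC, C->ADD, D->B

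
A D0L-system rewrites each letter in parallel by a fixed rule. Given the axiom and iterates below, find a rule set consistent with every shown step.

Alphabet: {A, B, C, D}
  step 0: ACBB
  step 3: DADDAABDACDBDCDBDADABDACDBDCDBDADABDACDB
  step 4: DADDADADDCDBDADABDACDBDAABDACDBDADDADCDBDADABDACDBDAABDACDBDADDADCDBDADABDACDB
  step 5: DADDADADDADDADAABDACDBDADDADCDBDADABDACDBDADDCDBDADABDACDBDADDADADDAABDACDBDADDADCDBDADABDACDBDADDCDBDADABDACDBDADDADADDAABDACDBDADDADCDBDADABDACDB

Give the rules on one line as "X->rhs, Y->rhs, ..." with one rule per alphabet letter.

  step 4 ⇒ step 5: DADDADADDCDBDADABDACDBDAABDACDBDADDADCDBDADABDACDBDAABDACDBDADDADCDBDADABDACDB ⇒ DA·D·DA·DA·D·DA·D·DA·DA·AB·DA·CDB·DA·D·DA·D·CDB·DA·D·AB·DA·CDB·DA·D·D·CDB·DA·D·AB·DA·CDB·DA·D·DA·DA·D·DA·AB·DA·CDB·DA·D·DA·D·CDB·DA·D·AB·DA·CDB·DA·D·D·CDB·DA·D·AB·DA·CDB·DA·D·DA·DA·D·DA·AB·DA·CDB·DA·D·DA·D·CDB·DA·D·AB·DA·CDB
    A ↦ D
    B ↦ CDB
    C ↦ AB
    D ↦ DA

A->D, B->CDB, C->AB, D->DA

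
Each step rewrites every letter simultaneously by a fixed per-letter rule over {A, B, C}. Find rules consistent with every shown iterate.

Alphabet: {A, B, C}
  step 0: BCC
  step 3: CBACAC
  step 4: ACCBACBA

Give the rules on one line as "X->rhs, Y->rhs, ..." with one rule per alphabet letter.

A->CB, B->C, C->A

  step 3 ⇒ step 4: CBACAC ⇒ A·C·CB·A·CB·A
    A ↦ CB
    B ↦ C
    C ↦ A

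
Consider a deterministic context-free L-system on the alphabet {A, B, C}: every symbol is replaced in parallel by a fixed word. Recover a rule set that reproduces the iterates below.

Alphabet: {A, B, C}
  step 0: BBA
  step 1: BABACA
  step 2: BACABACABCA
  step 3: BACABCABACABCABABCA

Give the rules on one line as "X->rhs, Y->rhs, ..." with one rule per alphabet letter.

A->CA, B->BA, C->B

  step 2 ⇒ step 3: BACABACABCA ⇒ BA·CA·B·CA·BA·CA·B·CA·BA·B·CA
    A ↦ CA
    B ↦ BA
    C ↦ B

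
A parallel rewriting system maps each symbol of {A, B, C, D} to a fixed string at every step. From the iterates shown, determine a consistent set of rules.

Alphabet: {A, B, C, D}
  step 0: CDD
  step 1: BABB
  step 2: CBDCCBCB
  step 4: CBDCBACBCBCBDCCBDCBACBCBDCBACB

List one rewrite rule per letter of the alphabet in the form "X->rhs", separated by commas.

  step 1 ⇒ step 2: BABB ⇒ CB·DC·CB·CB
    A ↦ DC
    B ↦ CB
  step 0 ⇒ step 1: CDD ⇒ BA·B·B
    C ↦ BA
  step 0 ⇒ step 1: CDD ⇒ BA·B·B
    D ↦ B

A->DC, B->CB, C->BA, D->B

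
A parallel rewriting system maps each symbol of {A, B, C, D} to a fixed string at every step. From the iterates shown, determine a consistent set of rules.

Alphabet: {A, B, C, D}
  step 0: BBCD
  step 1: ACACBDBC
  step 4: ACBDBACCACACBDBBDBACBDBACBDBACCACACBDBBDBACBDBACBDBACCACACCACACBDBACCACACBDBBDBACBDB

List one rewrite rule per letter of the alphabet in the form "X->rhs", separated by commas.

A->AC, B->AC, C->BDB, D->C

  step 0 ⇒ step 1: BBCD ⇒ AC·AC·BDB·C
    B ↦ AC
    C ↦ BDB
    D ↦ C
    A ↦ AC  (constrained at step 1)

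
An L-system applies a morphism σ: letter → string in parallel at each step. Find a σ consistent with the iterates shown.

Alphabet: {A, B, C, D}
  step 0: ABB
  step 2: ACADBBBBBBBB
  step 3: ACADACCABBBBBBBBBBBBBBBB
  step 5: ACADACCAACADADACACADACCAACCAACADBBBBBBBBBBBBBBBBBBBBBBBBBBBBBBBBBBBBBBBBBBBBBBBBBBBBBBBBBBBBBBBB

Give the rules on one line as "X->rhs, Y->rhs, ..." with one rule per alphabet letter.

  step 2 ⇒ step 3: ACADBBBBBBBB ⇒ AC·AD·AC·CA·BB·BB·BB·BB·BB·BB·BB·BB
    A ↦ AC
    B ↦ BB
    C ↦ AD
    D ↦ CA

A->AC, B->BB, C->AD, D->CA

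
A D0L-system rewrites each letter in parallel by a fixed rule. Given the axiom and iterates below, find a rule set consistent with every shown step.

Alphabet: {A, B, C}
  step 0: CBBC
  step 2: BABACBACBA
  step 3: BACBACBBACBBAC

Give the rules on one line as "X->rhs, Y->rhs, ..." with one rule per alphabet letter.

A->C, B->BA, C->B

  step 2 ⇒ step 3: BABACBACBA ⇒ BA·C·BA·C·B·BA·C·B·BA·C
    A ↦ C
    B ↦ BA
    C ↦ B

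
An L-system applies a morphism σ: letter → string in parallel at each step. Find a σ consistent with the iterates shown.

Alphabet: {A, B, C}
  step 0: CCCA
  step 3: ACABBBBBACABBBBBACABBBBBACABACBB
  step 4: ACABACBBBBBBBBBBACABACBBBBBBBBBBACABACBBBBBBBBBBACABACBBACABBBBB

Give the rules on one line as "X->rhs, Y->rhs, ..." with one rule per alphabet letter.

  step 3 ⇒ step 4: ACABBBBBACABBBBBACABBBBBACABACBB ⇒ AC·AB·AC·BB·BB·BB·BB·BB·AC·AB·AC·BB·BB·BB·BB·BB·AC·AB·AC·BB·BB·BB·BB·BB·AC·AB·AC·BB·AC·AB·BB·BB
    A ↦ AC
    B ↦ BB
    C ↦ AB

A->AC, B->BB, C->AB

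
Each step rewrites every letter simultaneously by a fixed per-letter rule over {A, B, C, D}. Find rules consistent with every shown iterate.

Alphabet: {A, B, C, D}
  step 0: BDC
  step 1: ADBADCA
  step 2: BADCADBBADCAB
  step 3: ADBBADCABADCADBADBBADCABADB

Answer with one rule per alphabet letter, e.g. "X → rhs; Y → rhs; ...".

A->B, B->ADB, C->A, D->ADC

  step 2 ⇒ step 3: BADCADBBADCAB ⇒ ADB·B·ADC·A·B·ADC·ADB·ADB·B·ADC·A·B·ADB
    A ↦ B
    B ↦ ADB
    C ↦ A
    D ↦ ADC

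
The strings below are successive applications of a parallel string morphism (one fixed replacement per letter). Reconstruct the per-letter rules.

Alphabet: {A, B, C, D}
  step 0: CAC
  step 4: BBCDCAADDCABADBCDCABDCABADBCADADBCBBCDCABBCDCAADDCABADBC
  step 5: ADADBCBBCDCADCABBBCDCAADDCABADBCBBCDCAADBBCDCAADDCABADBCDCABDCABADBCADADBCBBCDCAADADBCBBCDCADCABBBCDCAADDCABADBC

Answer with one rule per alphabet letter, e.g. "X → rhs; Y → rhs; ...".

A->DCA, B->AD, C->BC, D->B

  step 4 ⇒ step 5: BBCDCAADDCABADBCDCABDCABADBCADADBCBBCDCABBCDCAADDCABADBC ⇒ AD·AD·BC·B·BC·DCA·DCA·B·B·BC·DCA·AD·DCA·B·AD·BC·B·BC·DCA·AD·B·BC·DCA·AD·DCA·B·AD·BC·DCA·B·DCA·B·AD·BC·AD·AD·BC·B·BC·DCA·AD·AD·BC·B·BC·DCA·DCA·B·B·BC·DCA·AD·DCA·B·AD·BC
    A ↦ DCA
    B ↦ AD
    C ↦ BC
    D ↦ B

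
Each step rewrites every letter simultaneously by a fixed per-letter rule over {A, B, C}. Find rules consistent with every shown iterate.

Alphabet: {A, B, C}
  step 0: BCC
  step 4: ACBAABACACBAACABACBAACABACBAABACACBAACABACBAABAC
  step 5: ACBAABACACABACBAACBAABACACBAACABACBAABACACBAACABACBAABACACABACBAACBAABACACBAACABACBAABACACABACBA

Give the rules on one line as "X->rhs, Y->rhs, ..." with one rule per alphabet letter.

  step 4 ⇒ step 5: ACBAABACACBAACABACBAACABACBAABACACBAACABACBAABAC ⇒ AC·BA·AB·AC·AC·AB·AC·BA·AC·BA·AB·AC·AC·BA·AC·AB·AC·BA·AB·AC·AC·BA·AC·AB·AC·BA·AB·AC·AC·AB·AC·BA·AC·BA·AB·AC·AC·BA·AC·AB·AC·BA·AB·AC·AC·AB·AC·BA
    A ↦ AC
    B ↦ AB
    C ↦ BA

A->AC, B->AB, C->BA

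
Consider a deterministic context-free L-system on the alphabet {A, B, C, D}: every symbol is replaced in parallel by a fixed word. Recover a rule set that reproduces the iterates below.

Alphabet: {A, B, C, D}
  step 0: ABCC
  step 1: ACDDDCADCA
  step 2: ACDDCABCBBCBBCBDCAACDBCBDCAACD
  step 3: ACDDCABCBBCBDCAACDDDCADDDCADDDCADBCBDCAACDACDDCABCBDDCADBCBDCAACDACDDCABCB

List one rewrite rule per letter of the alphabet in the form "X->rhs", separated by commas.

A->ACD, B->D, C->DCA, D->BCB

  step 2 ⇒ step 3: ACDDCABCBBCBBCBDCAACDBCBDCAACD ⇒ ACD·DCA·BCB·BCB·DCA·ACD·D·DCA·D·D·DCA·D·D·DCA·D·BCB·DCA·ACD·ACD·DCA·BCB·D·DCA·D·BCB·DCA·ACD·ACD·DCA·BCB
    A ↦ ACD
    B ↦ D
    C ↦ DCA
    D ↦ BCB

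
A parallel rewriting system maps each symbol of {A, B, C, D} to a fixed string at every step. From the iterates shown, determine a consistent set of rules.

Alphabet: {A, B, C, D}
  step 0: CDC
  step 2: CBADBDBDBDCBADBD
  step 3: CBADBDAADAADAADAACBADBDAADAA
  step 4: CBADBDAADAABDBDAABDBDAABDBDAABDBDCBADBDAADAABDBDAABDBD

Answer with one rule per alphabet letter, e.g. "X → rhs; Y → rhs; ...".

A->BD, B->D, C->CBA, D->AA

  step 3 ⇒ step 4: CBADBDAADAADAADAACBADBDAADAA ⇒ CBA·D·BD·AA·D·AA·BD·BD·AA·BD·BD·AA·BD·BD·AA·BD·BD·CBA·D·BD·AA·D·AA·BD·BD·AA·BD·BD
    A ↦ BD
    B ↦ D
    C ↦ CBA
    D ↦ AA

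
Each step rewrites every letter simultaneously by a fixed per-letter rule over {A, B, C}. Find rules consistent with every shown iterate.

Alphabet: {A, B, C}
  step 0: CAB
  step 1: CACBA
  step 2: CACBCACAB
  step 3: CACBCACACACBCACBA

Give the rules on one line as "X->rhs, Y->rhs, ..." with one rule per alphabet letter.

  step 2 ⇒ step 3: CACBCACAB ⇒ CAC·B·CAC·A·CAC·B·CAC·B·A
    A ↦ B
    B ↦ A
    C ↦ CAC

A->B, B->A, C->CAC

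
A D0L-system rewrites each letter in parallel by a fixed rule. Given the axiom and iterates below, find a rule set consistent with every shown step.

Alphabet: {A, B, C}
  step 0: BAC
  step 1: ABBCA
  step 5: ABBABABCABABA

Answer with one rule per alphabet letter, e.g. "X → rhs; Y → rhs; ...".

  step 0 ⇒ step 1: BAC ⇒ A·B·BCA
    A ↦ B
    B ↦ A
    C ↦ BCA

A->B, B->A, C->BCA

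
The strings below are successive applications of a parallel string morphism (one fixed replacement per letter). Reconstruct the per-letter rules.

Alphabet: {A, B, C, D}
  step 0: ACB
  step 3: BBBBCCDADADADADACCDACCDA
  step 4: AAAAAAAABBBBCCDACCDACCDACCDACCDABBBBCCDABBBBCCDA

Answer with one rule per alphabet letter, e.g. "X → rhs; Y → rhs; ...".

  step 3 ⇒ step 4: BBBBCCDADADADADACCDACCDA ⇒ AA·AA·AA·AA·BB·BB·CC·DA·CC·DA·CC·DA·CC·DA·CC·DA·BB·BB·CC·DA·BB·BB·CC·DA
    A ↦ DA
    B ↦ AA
    C ↦ BB
    D ↦ CC

A->DA, B->AA, C->BB, D->CC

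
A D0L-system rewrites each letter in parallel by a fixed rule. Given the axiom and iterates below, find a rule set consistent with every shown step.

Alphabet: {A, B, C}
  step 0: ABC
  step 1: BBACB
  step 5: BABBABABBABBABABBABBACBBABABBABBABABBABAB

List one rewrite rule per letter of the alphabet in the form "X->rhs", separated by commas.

A->B, B->BA, C->CB

  step 0 ⇒ step 1: ABC ⇒ B·BA·CB
    A ↦ B
    B ↦ BA
    C ↦ CB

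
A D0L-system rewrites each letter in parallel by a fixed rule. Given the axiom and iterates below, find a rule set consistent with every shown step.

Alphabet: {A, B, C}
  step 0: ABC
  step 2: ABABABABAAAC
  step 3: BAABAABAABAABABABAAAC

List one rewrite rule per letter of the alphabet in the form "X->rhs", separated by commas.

  step 2 ⇒ step 3: ABABABABAAAC ⇒ BA·A·BA·A·BA·A·BA·A·BA·BA·BA·AAC
    A ↦ BA
    B ↦ A
    C ↦ AAC

A->BA, B->A, C->AAC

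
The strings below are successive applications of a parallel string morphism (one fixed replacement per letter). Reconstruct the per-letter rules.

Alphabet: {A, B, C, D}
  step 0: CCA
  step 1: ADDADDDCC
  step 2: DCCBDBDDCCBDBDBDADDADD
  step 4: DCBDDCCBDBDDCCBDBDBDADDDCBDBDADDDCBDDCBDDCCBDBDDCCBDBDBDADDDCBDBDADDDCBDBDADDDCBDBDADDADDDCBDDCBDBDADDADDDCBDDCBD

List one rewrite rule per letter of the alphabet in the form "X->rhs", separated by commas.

A->DCC, B->DC, C->ADD, D->BD

  step 1 ⇒ step 2: ADDADDDCC ⇒ DCC·BD·BD·DCC·BD·BD·BD·ADD·ADD
    A ↦ DCC
    C ↦ ADD
    D ↦ BD
    B ↦ DC  (constrained at step 2)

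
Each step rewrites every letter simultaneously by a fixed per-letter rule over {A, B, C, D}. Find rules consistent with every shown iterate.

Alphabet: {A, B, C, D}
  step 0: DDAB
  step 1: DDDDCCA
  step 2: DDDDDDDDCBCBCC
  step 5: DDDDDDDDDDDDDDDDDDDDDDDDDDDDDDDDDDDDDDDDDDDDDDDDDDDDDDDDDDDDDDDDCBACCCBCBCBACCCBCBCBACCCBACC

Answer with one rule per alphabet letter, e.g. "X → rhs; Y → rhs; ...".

A->CC, B->A, C->CB, D->DD

  step 1 ⇒ step 2: DDDDCCA ⇒ DD·DD·DD·DD·CB·CB·CC
    A ↦ CC
    C ↦ CB
    D ↦ DD
  step 0 ⇒ step 1: DDAB ⇒ DD·DD·CC·A
    B ↦ A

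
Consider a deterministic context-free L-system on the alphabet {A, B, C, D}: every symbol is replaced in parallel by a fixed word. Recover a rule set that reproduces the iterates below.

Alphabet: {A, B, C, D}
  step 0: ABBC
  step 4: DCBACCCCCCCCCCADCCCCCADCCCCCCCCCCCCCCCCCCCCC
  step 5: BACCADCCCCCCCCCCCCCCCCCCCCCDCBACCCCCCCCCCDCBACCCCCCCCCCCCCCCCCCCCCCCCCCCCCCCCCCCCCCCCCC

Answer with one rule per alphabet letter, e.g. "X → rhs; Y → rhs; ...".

A->DC, B->A, C->CC, D->BA

  step 4 ⇒ step 5: DCBACCCCCCCCCCADCCCCCADCCCCCCCCCCCCCCCCCCCCC ⇒ BA·CC·A·DC·CC·CC·CC·CC·CC·CC·CC·CC·CC·CC·DC·BA·CC·CC·CC·CC·CC·DC·BA·CC·CC·CC·CC·CC·CC·CC·CC·CC·CC·CC·CC·CC·CC·CC·CC·CC·CC·CC·CC·CC
    A ↦ DC
    B ↦ A
    C ↦ CC
    D ↦ BA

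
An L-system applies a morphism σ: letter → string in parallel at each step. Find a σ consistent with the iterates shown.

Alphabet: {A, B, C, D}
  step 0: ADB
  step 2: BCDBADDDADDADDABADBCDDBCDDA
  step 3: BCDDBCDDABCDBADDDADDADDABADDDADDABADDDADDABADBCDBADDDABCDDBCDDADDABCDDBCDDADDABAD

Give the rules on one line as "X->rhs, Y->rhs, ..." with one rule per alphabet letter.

  step 2 ⇒ step 3: BCDBADDDADDADDABADBCDDBCDDA ⇒ BCD·DBC·DDA·BCD·BAD·DDA·DDA·DDA·BAD·DDA·DDA·BAD·DDA·DDA·BAD·BCD·BAD·DDA·BCD·DBC·DDA·DDA·BCD·DBC·DDA·DDA·BAD
    A ↦ BAD
    B ↦ BCD
    C ↦ DBC
    D ↦ DDA

A->BAD, B->BCD, C->DBC, D->DDA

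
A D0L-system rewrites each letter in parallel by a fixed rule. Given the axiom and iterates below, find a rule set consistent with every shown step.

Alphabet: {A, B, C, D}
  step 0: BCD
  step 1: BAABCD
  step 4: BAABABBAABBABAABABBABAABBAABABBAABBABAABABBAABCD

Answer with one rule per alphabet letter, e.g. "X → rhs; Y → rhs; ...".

A->AB, B->BA, C->AB, D->CD

  step 0 ⇒ step 1: BCD ⇒ BA·AB·CD
    B ↦ BA
    C ↦ AB
    D ↦ CD
    A ↦ AB  (constrained at step 1)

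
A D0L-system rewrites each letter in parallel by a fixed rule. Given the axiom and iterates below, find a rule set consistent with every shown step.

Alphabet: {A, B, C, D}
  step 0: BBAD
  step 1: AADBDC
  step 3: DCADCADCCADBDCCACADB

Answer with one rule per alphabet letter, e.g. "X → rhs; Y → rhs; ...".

A->DB, B->A, C->CA, D->DC

  step 0 ⇒ step 1: BBAD ⇒ A·A·DB·DC
    A ↦ DB
    B ↦ A
    D ↦ DC
    C ↦ CA  (constrained at step 1)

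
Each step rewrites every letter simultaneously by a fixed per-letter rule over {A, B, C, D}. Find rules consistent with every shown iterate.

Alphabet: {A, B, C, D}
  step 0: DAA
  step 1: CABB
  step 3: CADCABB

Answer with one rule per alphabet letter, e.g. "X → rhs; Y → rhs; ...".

A->B, B->A, C->DC, D->CA

  step 0 ⇒ step 1: DAA ⇒ CA·B·B
    A ↦ B
    D ↦ CA
    B ↦ A  (constrained at step 1)
    C ↦ DC  (constrained at step 1)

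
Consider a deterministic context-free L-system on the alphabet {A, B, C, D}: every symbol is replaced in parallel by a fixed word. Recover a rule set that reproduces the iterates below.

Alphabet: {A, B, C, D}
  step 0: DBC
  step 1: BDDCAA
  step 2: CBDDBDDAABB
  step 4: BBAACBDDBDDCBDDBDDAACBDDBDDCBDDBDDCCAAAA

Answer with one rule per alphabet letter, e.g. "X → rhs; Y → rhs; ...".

  step 1 ⇒ step 2: BDDCAA ⇒ C·BDD·BDD·AA·B·B
    A ↦ B
    B ↦ C
    C ↦ AA
    D ↦ BDD

A->B, B->C, C->AA, D->BDD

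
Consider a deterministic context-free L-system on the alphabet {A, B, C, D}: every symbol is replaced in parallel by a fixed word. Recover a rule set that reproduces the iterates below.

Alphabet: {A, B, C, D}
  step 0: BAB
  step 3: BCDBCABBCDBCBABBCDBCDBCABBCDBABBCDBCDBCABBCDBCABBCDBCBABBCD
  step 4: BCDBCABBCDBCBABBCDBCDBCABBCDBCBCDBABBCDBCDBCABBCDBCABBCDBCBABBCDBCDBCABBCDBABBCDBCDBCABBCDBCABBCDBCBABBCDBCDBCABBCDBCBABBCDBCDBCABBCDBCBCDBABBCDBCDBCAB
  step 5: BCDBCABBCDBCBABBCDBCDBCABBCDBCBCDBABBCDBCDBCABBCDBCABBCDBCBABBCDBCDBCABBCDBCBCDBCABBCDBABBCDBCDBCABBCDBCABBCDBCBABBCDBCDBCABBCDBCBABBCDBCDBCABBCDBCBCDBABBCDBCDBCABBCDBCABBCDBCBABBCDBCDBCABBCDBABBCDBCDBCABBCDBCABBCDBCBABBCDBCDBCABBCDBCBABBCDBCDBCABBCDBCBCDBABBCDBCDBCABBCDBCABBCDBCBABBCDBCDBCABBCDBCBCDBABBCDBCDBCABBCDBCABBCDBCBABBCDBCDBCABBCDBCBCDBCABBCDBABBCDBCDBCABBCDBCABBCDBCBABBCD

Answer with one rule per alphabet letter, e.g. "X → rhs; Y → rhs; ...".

  step 4 ⇒ step 5: BCDBCABBCDBCBABBCDBCDBCABBCDBCBCDBABBCDBCDBCABBCDBCABBCDBCBABBCDBCDBCABBCDBABBCDBCDBCABBCDBCABBCDBCBABBCDBCDBCABBCDBCBABBCDBCDBCABBCDBCBCDBABBCDBCDBCAB ⇒ BCD·BC·AB·BCD·BC·BAB·BCD·BCD·BC·AB·BCD·BC·BCD·BAB·BCD·BCD·BC·AB·BCD·BC·AB·BCD·BC·BAB·BCD·BCD·BC·AB·BCD·BC·BCD·BC·AB·BCD·BAB·BCD·BCD·BC·AB·BCD·BC·AB·BCD·BC·BAB·BCD·BCD·BC·AB·BCD·BC·BAB·BCD·BCD·BC·AB·BCD·BC·BCD·BAB·BCD·BCD·BC·AB·BCD·BC·AB·BCD·BC·BAB·BCD·BCD·BC·AB·BCD·BAB·BCD·BCD·BC·AB·BCD·BC·AB·BCD·BC·BAB·BCD·BCD·BC·AB·BCD·BC·BAB·BCD·BCD·BC·AB·BCD·BC·BCD·BAB·BCD·BCD·BC·AB·BCD·BC·AB·BCD·BC·BAB·BCD·BCD·BC·AB·BCD·BC·BCD·BAB·BCD·BCD·BC·AB·BCD·BC·AB·BCD·BC·BAB·BCD·BCD·BC·AB·BCD·BC·BCD·BC·AB·BCD·BAB·BCD·BCD·BC·AB·BCD·BC·AB·BCD·BC·BAB·BCD
    A ↦ BAB
    B ↦ BCD
    C ↦ BC
    D ↦ AB

A->BAB, B->BCD, C->BC, D->AB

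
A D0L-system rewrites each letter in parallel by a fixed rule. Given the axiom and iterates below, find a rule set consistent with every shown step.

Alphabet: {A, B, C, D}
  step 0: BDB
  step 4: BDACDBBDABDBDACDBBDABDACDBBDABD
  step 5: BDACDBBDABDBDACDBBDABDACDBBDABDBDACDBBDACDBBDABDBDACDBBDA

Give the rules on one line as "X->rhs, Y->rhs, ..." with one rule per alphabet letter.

A->CDB, B->BD, C->BD, D->A

  step 4 ⇒ step 5: BDACDBBDABDBDACDBBDABDACDBBDABD ⇒ BD·A·CDB·BD·A·BD·BD·A·CDB·BD·A·BD·A·CDB·BD·A·BD·BD·A·CDB·BD·A·CDB·BD·A·BD·BD·A·CDB·BD·A
    A ↦ CDB
    B ↦ BD
    C ↦ BD
    D ↦ A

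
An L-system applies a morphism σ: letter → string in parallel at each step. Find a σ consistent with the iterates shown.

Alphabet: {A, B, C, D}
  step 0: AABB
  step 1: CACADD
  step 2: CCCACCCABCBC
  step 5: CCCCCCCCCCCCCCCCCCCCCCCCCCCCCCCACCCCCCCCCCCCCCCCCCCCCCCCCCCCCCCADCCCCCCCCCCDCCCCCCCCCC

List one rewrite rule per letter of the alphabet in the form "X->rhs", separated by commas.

  step 1 ⇒ step 2: CACADD ⇒ CC·CA·CC·CA·BC·BC
    A ↦ CA
    C ↦ CC
    D ↦ BC
  step 0 ⇒ step 1: AABB ⇒ CA·CA·D·D
    B ↦ D

A->CA, B->D, C->CC, D->BC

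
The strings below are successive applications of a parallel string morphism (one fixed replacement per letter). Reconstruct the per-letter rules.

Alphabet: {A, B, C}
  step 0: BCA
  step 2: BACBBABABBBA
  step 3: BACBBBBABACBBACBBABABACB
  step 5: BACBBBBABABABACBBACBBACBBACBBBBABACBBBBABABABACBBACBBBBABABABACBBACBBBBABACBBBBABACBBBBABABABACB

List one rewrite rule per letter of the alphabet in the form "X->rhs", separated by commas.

  step 2 ⇒ step 3: BACBBABABBBA ⇒ BA·CB·BB·BA·BA·CB·BA·CB·BA·BA·BA·CB
    A ↦ CB
    B ↦ BA
    C ↦ BB

A->CB, B->BA, C->BB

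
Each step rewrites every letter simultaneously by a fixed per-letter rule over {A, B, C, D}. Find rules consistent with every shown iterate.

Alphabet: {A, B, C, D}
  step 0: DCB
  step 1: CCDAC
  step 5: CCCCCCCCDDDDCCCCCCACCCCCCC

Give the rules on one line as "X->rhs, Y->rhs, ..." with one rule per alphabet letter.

  step 0 ⇒ step 1: DCB ⇒ CC·D·AC
    B ↦ AC
    C ↦ D
    D ↦ CC
    A ↦ DB  (constrained at step 1)

A->DB, B->AC, C->D, D->CC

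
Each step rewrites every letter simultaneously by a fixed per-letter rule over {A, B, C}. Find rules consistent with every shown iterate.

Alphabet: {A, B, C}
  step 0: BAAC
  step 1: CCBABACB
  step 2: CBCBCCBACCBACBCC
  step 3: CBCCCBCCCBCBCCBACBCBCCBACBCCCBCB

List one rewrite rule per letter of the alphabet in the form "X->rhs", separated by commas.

A->BA, B->CC, C->CB

  step 2 ⇒ step 3: CBCBCCBACCBACBCC ⇒ CB·CC·CB·CC·CB·CB·CC·BA·CB·CB·CC·BA·CB·CC·CB·CB
    A ↦ BA
    B ↦ CC
    C ↦ CB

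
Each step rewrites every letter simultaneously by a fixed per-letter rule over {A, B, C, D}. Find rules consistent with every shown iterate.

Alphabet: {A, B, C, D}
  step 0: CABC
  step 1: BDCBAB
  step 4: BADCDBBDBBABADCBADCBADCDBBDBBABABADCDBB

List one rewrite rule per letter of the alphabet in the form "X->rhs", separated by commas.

A->DC, B->BA, C->B, D->DB

  step 0 ⇒ step 1: CABC ⇒ B·DC·BA·B
    A ↦ DC
    B ↦ BA
    C ↦ B
    D ↦ DB  (constrained at step 1)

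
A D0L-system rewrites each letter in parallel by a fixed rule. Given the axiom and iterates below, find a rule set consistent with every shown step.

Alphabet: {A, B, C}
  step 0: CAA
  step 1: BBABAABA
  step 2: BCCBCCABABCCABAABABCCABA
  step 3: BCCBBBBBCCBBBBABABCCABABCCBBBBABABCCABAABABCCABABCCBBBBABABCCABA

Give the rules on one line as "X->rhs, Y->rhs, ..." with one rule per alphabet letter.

A->ABA, B->BCC, C->BB

  step 2 ⇒ step 3: BCCBCCABABCCABAABABCCABA ⇒ BCC·BB·BB·BCC·BB·BB·ABA·BCC·ABA·BCC·BB·BB·ABA·BCC·ABA·ABA·BCC·ABA·BCC·BB·BB·ABA·BCC·ABA
    A ↦ ABA
    B ↦ BCC
    C ↦ BB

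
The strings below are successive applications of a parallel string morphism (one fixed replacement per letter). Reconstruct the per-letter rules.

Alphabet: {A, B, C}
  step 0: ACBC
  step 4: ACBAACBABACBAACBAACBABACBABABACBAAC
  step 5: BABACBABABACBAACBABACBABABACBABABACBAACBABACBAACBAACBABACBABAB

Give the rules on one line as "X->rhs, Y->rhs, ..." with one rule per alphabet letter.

A->BA, B->AC, C->B

  step 4 ⇒ step 5: ACBAACBABACBAACBAACBABACBABABACBAAC ⇒ BA·B·AC·BA·BA·B·AC·BA·AC·BA·B·AC·BA·BA·B·AC·BA·BA·B·AC·BA·AC·BA·B·AC·BA·AC·BA·AC·BA·B·AC·BA·BA·B
    A ↦ BA
    B ↦ AC
    C ↦ B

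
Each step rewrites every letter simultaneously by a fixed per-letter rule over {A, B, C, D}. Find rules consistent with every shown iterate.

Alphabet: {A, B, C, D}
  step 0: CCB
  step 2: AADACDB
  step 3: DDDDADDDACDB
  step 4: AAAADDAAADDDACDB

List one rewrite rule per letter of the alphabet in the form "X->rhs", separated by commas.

A->DD, B->CDB, C->D, D->A

  step 3 ⇒ step 4: DDDDADDDACDB ⇒ A·A·A·A·DD·A·A·A·DD·D·A·CDB
    A ↦ DD
    B ↦ CDB
    C ↦ D
    D ↦ A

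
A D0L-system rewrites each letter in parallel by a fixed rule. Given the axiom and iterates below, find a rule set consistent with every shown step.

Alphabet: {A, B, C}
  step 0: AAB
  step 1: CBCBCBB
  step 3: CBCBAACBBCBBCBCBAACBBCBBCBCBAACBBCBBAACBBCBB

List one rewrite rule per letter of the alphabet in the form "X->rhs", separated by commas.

  step 0 ⇒ step 1: AAB ⇒ CB·CB·CBB
    A ↦ CB
    B ↦ CBB
    C ↦ AA  (constrained at step 1)

A->CB, B->CBB, C->AA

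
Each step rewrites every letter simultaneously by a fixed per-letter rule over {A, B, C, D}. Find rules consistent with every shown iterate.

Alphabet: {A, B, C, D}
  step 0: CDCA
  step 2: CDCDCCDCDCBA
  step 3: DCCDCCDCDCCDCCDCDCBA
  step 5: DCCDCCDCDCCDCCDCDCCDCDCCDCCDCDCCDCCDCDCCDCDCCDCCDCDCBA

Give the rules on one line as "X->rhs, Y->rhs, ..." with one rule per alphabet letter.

  step 2 ⇒ step 3: CDCDCCDCDCBA ⇒ DC·C·DC·C·DC·DC·C·DC·C·DC·DC·BA
    A ↦ BA
    B ↦ DC
    C ↦ DC
    D ↦ C

A->BA, B->DC, C->DC, D->C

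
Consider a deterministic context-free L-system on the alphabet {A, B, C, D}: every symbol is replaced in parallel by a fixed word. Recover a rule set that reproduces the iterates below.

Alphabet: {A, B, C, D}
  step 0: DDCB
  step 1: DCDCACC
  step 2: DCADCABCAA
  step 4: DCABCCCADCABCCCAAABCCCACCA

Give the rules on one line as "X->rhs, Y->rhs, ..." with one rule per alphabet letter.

A->BC, B->CC, C->A, D->DC

  step 1 ⇒ step 2: DCDCACC ⇒ DC·A·DC·A·BC·A·A
    A ↦ BC
    C ↦ A
    D ↦ DC
  step 0 ⇒ step 1: DDCB ⇒ DC·DC·A·CC
    B ↦ CC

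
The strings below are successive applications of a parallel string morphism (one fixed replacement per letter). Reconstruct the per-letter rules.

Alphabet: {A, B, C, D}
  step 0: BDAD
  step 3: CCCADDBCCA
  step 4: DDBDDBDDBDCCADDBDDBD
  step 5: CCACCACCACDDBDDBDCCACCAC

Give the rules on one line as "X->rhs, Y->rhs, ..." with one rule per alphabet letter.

A->D, B->A, C->DDB, D->C

  step 4 ⇒ step 5: DDBDDBDDBDCCADDBDDBD ⇒ C·C·A·C·C·A·C·C·A·C·DDB·DDB·D·C·C·A·C·C·A·C
    A ↦ D
    B ↦ A
    C ↦ DDB
    D ↦ C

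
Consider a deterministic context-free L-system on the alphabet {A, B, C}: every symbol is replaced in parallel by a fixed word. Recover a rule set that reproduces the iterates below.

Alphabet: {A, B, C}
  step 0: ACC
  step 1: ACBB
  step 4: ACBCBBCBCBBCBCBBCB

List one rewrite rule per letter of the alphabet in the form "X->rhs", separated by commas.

  step 0 ⇒ step 1: ACC ⇒ AC·B·B
    A ↦ AC
    C ↦ B
    B ↦ CB  (constrained at step 1)

A->AC, B->CB, C->B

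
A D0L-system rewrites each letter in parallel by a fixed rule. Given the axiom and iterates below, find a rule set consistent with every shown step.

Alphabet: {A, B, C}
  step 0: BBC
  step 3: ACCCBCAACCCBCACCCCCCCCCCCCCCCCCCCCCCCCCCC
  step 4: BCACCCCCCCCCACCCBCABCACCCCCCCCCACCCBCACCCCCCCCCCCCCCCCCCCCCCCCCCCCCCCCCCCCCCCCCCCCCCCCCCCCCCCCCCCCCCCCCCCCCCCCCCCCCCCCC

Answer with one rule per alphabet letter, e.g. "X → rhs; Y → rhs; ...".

A->BCA, B->A, C->CCC

  step 3 ⇒ step 4: ACCCBCAACCCBCACCCCCCCCCCCCCCCCCCCCCCCCCCC ⇒ BCA·CCC·CCC·CCC·A·CCC·BCA·BCA·CCC·CCC·CCC·A·CCC·BCA·CCC·CCC·CCC·CCC·CCC·CCC·CCC·CCC·CCC·CCC·CCC·CCC·CCC·CCC·CCC·CCC·CCC·CCC·CCC·CCC·CCC·CCC·CCC·CCC·CCC·CCC·CCC
    A ↦ BCA
    B ↦ A
    C ↦ CCC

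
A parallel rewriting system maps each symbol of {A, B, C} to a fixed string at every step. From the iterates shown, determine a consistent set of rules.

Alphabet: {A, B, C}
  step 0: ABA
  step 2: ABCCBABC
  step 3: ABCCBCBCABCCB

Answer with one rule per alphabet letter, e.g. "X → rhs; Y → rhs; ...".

  step 2 ⇒ step 3: ABCCBABC ⇒ AB·C·CB·CB·C·AB·C·CB
    A ↦ AB
    B ↦ C
    C ↦ CB

A->AB, B->C, C->CB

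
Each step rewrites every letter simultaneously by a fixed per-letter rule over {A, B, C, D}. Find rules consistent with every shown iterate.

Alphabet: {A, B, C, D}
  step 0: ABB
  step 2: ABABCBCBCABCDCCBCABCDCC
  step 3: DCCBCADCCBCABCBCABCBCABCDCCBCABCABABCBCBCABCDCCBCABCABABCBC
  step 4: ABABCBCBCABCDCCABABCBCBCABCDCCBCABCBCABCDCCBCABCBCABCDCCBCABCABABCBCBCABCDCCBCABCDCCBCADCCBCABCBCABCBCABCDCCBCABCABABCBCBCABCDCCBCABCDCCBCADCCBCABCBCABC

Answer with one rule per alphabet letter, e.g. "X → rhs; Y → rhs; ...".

  step 3 ⇒ step 4: DCCBCADCCBCABCBCABCBCABCDCCBCABCABABCBCBCABCDCCBCABCABABCBC ⇒ ABA·BC·BC·BCA·BC·DCC·ABA·BC·BC·BCA·BC·DCC·BCA·BC·BCA·BC·DCC·BCA·BC·BCA·BC·DCC·BCA·BC·ABA·BC·BC·BCA·BC·DCC·BCA·BC·DCC·BCA·DCC·BCA·BC·BCA·BC·BCA·BC·DCC·BCA·BC·ABA·BC·BC·BCA·BC·DCC·BCA·BC·DCC·BCA·DCC·BCA·BC·BCA·BC
    A ↦ DCC
    B ↦ BCA
    C ↦ BC
    D ↦ ABA

A->DCC, B->BCA, C->BC, D->ABA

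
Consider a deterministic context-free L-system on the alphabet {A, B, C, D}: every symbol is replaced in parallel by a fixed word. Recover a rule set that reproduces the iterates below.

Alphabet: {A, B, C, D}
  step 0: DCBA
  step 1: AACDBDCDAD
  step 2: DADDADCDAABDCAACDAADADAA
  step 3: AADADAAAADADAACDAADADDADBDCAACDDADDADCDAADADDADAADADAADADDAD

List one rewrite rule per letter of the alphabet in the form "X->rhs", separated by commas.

  step 2 ⇒ step 3: DADDADCDAABDCAACDAADADAA ⇒ AA·DAD·AA·AA·DAD·AA·CD·AA·DAD·DAD·BDC·AA·CD·DAD·DAD·CD·AA·DAD·DAD·AA·DAD·AA·DAD·DAD
    A ↦ DAD
    B ↦ BDC
    C ↦ CD
    D ↦ AA

A->DAD, B->BDC, C->CD, D->AA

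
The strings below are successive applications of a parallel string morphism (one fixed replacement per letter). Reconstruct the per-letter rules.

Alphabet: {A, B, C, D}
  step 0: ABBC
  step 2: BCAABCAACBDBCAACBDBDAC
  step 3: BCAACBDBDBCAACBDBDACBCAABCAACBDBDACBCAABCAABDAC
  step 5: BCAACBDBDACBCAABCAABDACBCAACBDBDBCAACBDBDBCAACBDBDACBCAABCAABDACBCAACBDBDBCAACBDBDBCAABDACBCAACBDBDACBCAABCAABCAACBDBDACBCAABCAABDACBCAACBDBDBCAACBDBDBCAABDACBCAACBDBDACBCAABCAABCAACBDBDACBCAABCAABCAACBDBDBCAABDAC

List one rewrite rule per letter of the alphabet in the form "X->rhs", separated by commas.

A->BD, B->BCA, C->AC, D->A

  step 2 ⇒ step 3: BCAABCAACBDBCAACBDBDAC ⇒ BCA·AC·BD·BD·BCA·AC·BD·BD·AC·BCA·A·BCA·AC·BD·BD·AC·BCA·A·BCA·A·BD·AC
    A ↦ BD
    B ↦ BCA
    C ↦ AC
    D ↦ A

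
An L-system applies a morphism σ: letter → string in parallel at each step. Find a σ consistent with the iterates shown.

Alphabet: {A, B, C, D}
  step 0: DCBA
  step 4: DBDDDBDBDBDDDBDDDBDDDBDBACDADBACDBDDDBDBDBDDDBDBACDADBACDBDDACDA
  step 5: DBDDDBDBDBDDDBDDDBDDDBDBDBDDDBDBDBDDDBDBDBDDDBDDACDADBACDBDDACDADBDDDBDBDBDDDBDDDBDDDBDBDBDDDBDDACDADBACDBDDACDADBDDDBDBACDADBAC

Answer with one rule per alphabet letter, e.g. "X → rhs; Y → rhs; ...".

A->AC, B->DD, C->DA, D->DB

  step 4 ⇒ step 5: DBDDDBDBDBDDDBDDDBDDDBDBACDADBACDBDDDBDBDBDDDBDBACDADBACDBDDACDA ⇒ DB·DD·DB·DB·DB·DD·DB·DD·DB·DD·DB·DB·DB·DD·DB·DB·DB·DD·DB·DB·DB·DD·DB·DD·AC·DA·DB·AC·DB·DD·AC·DA·DB·DD·DB·DB·DB·DD·DB·DD·DB·DD·DB·DB·DB·DD·DB·DD·AC·DA·DB·AC·DB·DD·AC·DA·DB·DD·DB·DB·AC·DA·DB·AC
    A ↦ AC
    B ↦ DD
    C ↦ DA
    D ↦ DB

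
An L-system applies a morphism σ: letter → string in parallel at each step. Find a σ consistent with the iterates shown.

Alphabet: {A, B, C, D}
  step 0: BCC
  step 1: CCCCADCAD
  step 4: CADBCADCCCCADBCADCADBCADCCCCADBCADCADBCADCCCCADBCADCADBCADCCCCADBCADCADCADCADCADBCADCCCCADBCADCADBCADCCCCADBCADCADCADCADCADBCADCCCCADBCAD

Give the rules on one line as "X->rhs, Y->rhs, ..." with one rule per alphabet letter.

A->BC, B->CCC, C->CAD, D->AD

  step 0 ⇒ step 1: BCC ⇒ CCC·CAD·CAD
    B ↦ CCC
    C ↦ CAD
    A ↦ BC  (constrained at step 1)
    D ↦ AD  (constrained at step 1)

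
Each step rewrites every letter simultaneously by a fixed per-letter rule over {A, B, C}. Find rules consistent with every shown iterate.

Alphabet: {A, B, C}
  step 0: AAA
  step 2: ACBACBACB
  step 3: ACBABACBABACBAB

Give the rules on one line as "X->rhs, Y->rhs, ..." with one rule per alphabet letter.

A->AC, B->AB, C->B

  step 2 ⇒ step 3: ACBACBACB ⇒ AC·B·AB·AC·B·AB·AC·B·AB
    A ↦ AC
    B ↦ AB
    C ↦ B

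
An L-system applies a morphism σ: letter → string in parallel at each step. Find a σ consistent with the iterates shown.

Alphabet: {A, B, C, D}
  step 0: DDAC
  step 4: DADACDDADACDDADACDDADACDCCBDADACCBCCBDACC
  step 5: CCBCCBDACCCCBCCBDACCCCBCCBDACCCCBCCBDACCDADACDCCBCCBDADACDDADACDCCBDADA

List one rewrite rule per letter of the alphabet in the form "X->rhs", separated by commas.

  step 4 ⇒ step 5: DADACDDADACDDADACDDADACDCCBDADACCBCCBDACC ⇒ CC·B·CC·B·DA·CC·CC·B·CC·B·DA·CC·CC·B·CC·B·DA·CC·CC·B·CC·B·DA·CC·DA·DA·CD·CC·B·CC·B·DA·DA·CD·DA·DA·CD·CC·B·DA·DA
    A ↦ B
    B ↦ CD
    C ↦ DA
    D ↦ CC

A->B, B->CD, C->DA, D->CC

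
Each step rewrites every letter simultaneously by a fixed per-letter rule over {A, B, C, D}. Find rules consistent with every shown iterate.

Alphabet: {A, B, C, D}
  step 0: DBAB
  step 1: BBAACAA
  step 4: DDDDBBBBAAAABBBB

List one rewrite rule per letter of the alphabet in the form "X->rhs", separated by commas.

  step 0 ⇒ step 1: DBAB ⇒ BB·AA·C·AA
    A ↦ C
    B ↦ AA
    D ↦ BB
    C ↦ D  (constrained at step 1)

A->C, B->AA, C->D, D->BB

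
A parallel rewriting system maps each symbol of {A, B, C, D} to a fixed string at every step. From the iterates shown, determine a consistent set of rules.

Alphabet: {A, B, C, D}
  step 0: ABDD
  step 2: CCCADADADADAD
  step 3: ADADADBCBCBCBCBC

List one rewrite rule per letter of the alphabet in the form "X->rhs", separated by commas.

  step 2 ⇒ step 3: CCCADADADADAD ⇒ AD·AD·AD·B·C·B·C·B·C·B·C·B·C
    A ↦ B
    C ↦ AD
    D ↦ C
    B ↦ CCC  (constrained at step 0)

A->B, B->CCC, C->AD, D->C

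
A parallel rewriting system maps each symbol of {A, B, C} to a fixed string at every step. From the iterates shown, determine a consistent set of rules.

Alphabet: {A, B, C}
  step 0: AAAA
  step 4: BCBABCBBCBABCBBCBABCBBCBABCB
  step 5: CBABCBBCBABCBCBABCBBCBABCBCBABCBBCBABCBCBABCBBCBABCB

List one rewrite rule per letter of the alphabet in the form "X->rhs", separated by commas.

  step 4 ⇒ step 5: BCBABCBBCBABCBBCBABCBBCBABCB ⇒ CB·AB·CB·B·CB·AB·CB·CB·AB·CB·B·CB·AB·CB·CB·AB·CB·B·CB·AB·CB·CB·AB·CB·B·CB·AB·CB
    A ↦ B
    B ↦ CB
    C ↦ AB

A->B, B->CB, C->AB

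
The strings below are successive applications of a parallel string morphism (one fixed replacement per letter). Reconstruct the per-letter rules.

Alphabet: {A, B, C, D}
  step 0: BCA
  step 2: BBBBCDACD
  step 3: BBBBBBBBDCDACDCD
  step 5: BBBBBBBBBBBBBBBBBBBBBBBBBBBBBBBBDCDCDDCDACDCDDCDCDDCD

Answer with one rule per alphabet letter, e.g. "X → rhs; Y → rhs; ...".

A->AC, B->BB, C->D, D->CD

  step 2 ⇒ step 3: BBBBCDACD ⇒ BB·BB·BB·BB·D·CD·AC·D·CD
    A ↦ AC
    B ↦ BB
    C ↦ D
    D ↦ CD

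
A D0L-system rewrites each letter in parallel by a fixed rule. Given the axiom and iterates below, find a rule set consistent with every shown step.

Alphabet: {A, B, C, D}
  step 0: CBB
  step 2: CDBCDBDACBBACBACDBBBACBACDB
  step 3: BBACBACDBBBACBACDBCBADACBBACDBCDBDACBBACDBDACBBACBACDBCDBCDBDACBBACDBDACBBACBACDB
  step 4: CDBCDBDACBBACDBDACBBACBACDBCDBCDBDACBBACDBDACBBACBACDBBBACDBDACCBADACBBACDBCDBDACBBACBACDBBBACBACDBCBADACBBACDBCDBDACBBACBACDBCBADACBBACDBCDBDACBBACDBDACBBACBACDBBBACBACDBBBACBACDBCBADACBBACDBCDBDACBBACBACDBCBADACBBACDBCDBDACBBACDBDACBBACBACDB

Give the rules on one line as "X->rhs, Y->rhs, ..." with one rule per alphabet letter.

A->DAC, B->CDB, C->BBA, D->CBA

  step 3 ⇒ step 4: BBACBACDBBBACBACDBCBADACBBACDBCDBDACBBACDBDACBBACBACDBCDBCDBDACBBACDBDACBBACBACDB ⇒ CDB·CDB·DAC·BBA·CDB·DAC·BBA·CBA·CDB·CDB·CDB·DAC·BBA·CDB·DAC·BBA·CBA·CDB·BBA·CDB·DAC·CBA·DAC·BBA·CDB·CDB·DAC·BBA·CBA·CDB·BBA·CBA·CDB·CBA·DAC·BBA·CDB·CDB·DAC·BBA·CBA·CDB·CBA·DAC·BBA·CDB·CDB·DAC·BBA·CDB·DAC·BBA·CBA·CDB·BBA·CBA·CDB·BBA·CBA·CDB·CBA·DAC·BBA·CDB·CDB·DAC·BBA·CBA·CDB·CBA·DAC·BBA·CDB·CDB·DAC·BBA·CDB·DAC·BBA·CBA·CDB
    A ↦ DAC
    B ↦ CDB
    C ↦ BBA
    D ↦ CBA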